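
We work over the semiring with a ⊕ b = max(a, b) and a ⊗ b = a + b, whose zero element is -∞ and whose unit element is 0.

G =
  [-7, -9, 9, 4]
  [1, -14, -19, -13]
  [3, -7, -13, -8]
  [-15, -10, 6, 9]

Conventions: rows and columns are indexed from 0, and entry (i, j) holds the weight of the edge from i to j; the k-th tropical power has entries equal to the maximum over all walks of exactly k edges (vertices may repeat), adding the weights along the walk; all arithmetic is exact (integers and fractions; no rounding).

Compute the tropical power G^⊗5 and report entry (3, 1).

G^⊗2:
  [12, 2, 10, 13]
  [-6, -8, 10, 5]
  [-4, -6, 12, 7]
  [9, -1, 15, 18]
G^⊗3:
  [13, 3, 21, 22]
  [13, 3, 11, 14]
  [15, 5, 13, 16]
  [18, 8, 24, 27]
G^⊗4:
  [24, 14, 28, 31]
  [14, 4, 22, 23]
  [16, 6, 24, 25]
  [27, 17, 33, 36]
G^⊗5:
  [31, 21, 37, 40]
  [25, 15, 29, 32]
  [27, 17, 31, 34]
  [36, 26, 42, 45]
Key observation: the optimum is the walk 3->3->3->3->2->1, with weight 9 + 9 + 9 + 6 + (-7) = 26.
Optimal value attained by: walk 3->3->3->3->2->1.
Answer: (G^⊗5)[3][1] = 26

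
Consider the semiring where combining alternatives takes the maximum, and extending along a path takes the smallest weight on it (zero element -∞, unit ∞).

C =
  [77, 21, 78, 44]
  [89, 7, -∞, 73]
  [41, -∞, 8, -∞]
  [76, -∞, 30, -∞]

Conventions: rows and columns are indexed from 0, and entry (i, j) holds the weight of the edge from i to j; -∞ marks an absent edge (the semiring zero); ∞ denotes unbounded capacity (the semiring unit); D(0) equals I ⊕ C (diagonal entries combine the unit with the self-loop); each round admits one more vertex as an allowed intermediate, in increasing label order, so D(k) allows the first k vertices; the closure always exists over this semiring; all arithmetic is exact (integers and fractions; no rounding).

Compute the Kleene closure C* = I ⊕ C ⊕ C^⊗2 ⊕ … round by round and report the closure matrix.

D(0):
  [∞, 21, 78, 44]
  [89, ∞, -∞, 73]
  [41, -∞, ∞, -∞]
  [76, -∞, 30, ∞]
D(1):
  [∞, 21, 78, 44]
  [89, ∞, 78, 73]
  [41, 21, ∞, 41]
  [76, 21, 76, ∞]
D(2):
  [∞, 21, 78, 44]
  [89, ∞, 78, 73]
  [41, 21, ∞, 41]
  [76, 21, 76, ∞]
D(3):
  [∞, 21, 78, 44]
  [89, ∞, 78, 73]
  [41, 21, ∞, 41]
  [76, 21, 76, ∞]
D(4):
  [∞, 21, 78, 44]
  [89, ∞, 78, 73]
  [41, 21, ∞, 41]
  [76, 21, 76, ∞]
Answer: C* = [[∞, 21, 78, 44], [89, ∞, 78, 73], [41, 21, ∞, 41], [76, 21, 76, ∞]]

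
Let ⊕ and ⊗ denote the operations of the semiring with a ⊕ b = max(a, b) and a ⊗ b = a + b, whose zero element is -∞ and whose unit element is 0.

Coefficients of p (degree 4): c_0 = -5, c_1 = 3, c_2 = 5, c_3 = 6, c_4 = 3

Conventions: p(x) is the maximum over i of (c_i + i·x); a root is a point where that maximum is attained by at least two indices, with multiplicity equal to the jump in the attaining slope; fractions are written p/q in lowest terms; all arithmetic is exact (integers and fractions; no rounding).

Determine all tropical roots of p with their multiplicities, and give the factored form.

hull edge (i=0, c=-5) to (i=1, c=3): slope 8, span 1
hull edge (i=1, c=3) to (i=2, c=5): slope 2, span 1
hull edge (i=2, c=5) to (i=3, c=6): slope 1, span 1
hull edge (i=3, c=6) to (i=4, c=3): slope -3, span 1
Factored form: p(x) = 3 ⊗ (x ⊕ (-8)) ⊗ (x ⊕ (-2)) ⊗ (x ⊕ (-1)) ⊗ (x ⊕ 3)
Answer: roots = -8 (mult 1), -2 (mult 1), -1 (mult 1), 3 (mult 1)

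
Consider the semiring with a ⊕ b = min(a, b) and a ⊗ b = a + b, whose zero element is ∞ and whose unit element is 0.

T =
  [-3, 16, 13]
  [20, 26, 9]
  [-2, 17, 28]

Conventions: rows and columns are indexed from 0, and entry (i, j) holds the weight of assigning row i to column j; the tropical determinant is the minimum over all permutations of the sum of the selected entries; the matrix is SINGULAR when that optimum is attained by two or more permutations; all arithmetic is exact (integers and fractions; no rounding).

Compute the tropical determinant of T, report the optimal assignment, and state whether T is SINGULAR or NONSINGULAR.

σ = (0, 1, 2): (-3) + 26 + 28 = 51
σ = (0, 2, 1): (-3) + 9 + 17 = 23
σ = (1, 0, 2): 16 + 20 + 28 = 64
σ = (1, 2, 0): 16 + 9 + (-2) = 23
σ = (2, 0, 1): 13 + 20 + 17 = 50
σ = (2, 1, 0): 13 + 26 + (-2) = 37
Optimal value attained by: σ = (0, 2, 1).
Answer: det⊕(T) = 23; verdict: SINGULAR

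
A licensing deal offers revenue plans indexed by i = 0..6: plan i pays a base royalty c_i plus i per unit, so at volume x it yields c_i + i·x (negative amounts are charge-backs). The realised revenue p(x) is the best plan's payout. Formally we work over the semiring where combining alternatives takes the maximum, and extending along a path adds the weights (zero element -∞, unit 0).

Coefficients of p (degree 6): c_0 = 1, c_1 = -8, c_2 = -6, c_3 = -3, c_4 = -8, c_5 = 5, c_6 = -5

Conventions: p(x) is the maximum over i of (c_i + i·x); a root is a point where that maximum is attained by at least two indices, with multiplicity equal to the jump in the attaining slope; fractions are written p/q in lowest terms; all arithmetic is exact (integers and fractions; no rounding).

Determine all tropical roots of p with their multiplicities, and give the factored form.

hull edge (i=0, c=1) to (i=5, c=5): slope 4/5, span 5
hull edge (i=5, c=5) to (i=6, c=-5): slope -10, span 1
Factored form: p(x) = -5 ⊗ (x ⊕ (-4/5)) ⊗ (x ⊕ (-4/5)) ⊗ (x ⊕ (-4/5)) ⊗ (x ⊕ (-4/5)) ⊗ (x ⊕ (-4/5)) ⊗ (x ⊕ 10)
Answer: roots = -4/5 (mult 5), 10 (mult 1)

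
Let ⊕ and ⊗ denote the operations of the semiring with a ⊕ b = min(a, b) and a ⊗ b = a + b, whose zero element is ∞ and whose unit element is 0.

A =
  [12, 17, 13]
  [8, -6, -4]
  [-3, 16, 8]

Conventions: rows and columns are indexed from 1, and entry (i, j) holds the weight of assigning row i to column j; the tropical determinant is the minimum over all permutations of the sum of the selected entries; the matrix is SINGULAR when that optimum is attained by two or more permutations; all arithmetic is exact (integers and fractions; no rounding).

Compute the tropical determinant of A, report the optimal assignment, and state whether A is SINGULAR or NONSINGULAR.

σ = (1, 2, 3): 12 + (-6) + 8 = 14
σ = (1, 3, 2): 12 + (-4) + 16 = 24
σ = (2, 1, 3): 17 + 8 + 8 = 33
σ = (2, 3, 1): 17 + (-4) + (-3) = 10
σ = (3, 1, 2): 13 + 8 + 16 = 37
σ = (3, 2, 1): 13 + (-6) + (-3) = 4
Optimal value attained by: σ = (3, 2, 1).
Answer: det⊕(A) = 4; verdict: NONSINGULAR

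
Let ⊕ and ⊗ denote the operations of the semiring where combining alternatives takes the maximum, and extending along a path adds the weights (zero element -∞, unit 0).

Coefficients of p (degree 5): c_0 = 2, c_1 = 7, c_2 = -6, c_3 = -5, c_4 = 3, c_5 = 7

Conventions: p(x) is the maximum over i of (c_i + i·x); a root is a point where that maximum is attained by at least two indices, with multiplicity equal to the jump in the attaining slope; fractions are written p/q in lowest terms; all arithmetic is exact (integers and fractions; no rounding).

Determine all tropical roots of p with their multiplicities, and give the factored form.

hull edge (i=0, c=2) to (i=1, c=7): slope 5, span 1
hull edge (i=1, c=7) to (i=5, c=7): slope 0, span 4
Factored form: p(x) = 7 ⊗ (x ⊕ (-5)) ⊗ (x ⊕ 0) ⊗ (x ⊕ 0) ⊗ (x ⊕ 0) ⊗ (x ⊕ 0)
Answer: roots = -5 (mult 1), 0 (mult 4)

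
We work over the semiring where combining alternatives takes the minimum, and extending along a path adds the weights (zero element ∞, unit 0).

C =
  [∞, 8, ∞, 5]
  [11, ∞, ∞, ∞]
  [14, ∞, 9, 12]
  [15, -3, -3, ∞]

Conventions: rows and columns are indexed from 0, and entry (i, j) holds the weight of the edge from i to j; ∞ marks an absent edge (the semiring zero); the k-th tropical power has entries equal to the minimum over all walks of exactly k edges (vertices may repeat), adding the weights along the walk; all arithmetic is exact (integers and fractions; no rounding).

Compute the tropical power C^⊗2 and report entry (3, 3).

C^⊗2:
  [19, 2, 2, ∞]
  [∞, 19, ∞, 16]
  [23, 9, 9, 19]
  [8, 23, 6, 9]
Key observation: the optimum is the walk 3->2->3, with weight (-3) + 12 = 9.
Optimal value attained by: walk 3->2->3.
Answer: (C^⊗2)[3][3] = 9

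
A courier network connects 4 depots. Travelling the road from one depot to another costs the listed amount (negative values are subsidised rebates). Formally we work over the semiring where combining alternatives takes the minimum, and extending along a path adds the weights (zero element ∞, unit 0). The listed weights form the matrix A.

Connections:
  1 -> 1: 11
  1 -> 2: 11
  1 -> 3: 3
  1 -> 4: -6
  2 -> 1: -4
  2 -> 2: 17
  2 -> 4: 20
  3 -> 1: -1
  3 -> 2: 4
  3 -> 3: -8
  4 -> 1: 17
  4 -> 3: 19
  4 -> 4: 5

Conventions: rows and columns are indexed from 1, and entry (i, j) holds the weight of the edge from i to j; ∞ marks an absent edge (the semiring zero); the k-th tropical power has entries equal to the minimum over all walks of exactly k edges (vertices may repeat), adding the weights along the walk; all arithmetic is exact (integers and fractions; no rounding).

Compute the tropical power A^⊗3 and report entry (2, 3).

A^⊗2:
  [2, 7, -5, -1]
  [7, 7, -1, -10]
  [-9, -4, -16, -7]
  [18, 23, 11, 10]
A^⊗3:
  [-6, -1, -13, -4]
  [-2, 3, -9, -5]
  [-17, -12, -24, -15]
  [10, 15, 3, 12]
Key observation: the optimum is the walk 2->1->3->3, with weight (-4) + 3 + (-8) = -9.
Optimal value attained by: walk 2->1->3->3.
Answer: (A^⊗3)[2][3] = -9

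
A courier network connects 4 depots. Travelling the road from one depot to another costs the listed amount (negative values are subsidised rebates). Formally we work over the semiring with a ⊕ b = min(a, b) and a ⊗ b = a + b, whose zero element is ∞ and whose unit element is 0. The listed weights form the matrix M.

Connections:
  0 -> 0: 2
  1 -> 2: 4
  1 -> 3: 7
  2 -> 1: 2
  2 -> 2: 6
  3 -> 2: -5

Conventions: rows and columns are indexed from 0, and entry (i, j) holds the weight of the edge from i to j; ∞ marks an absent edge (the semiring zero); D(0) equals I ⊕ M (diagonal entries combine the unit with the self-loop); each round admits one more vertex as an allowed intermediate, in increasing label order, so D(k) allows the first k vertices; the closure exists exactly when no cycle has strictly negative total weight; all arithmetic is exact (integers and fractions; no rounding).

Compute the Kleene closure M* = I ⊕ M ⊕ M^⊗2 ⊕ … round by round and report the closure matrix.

D(0):
  [0, ∞, ∞, ∞]
  [∞, 0, 4, 7]
  [∞, 2, 0, ∞]
  [∞, ∞, -5, 0]
D(1):
  [0, ∞, ∞, ∞]
  [∞, 0, 4, 7]
  [∞, 2, 0, ∞]
  [∞, ∞, -5, 0]
D(2):
  [0, ∞, ∞, ∞]
  [∞, 0, 4, 7]
  [∞, 2, 0, 9]
  [∞, ∞, -5, 0]
D(3):
  [0, ∞, ∞, ∞]
  [∞, 0, 4, 7]
  [∞, 2, 0, 9]
  [∞, -3, -5, 0]
D(4):
  [0, ∞, ∞, ∞]
  [∞, 0, 2, 7]
  [∞, 2, 0, 9]
  [∞, -3, -5, 0]
Answer: M* = [[0, ∞, ∞, ∞], [∞, 0, 2, 7], [∞, 2, 0, 9], [∞, -3, -5, 0]]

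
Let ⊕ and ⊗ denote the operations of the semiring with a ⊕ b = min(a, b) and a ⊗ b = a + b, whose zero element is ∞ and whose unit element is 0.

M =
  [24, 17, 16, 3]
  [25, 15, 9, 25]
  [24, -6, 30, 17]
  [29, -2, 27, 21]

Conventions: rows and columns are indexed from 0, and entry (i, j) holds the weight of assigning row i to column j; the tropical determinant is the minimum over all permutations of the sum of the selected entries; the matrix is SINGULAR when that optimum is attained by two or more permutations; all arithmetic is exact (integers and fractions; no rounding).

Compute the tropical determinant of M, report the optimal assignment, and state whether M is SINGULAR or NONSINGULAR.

σ = (0, 1, 2, 3): 24 + 15 + 30 + 21 = 90
σ = (0, 1, 3, 2): 24 + 15 + 17 + 27 = 83
σ = (0, 2, 1, 3): 24 + 9 + (-6) + 21 = 48
σ = (0, 2, 3, 1): 24 + 9 + 17 + (-2) = 48
σ = (0, 3, 1, 2): 24 + 25 + (-6) + 27 = 70
σ = (0, 3, 2, 1): 24 + 25 + 30 + (-2) = 77
σ = (1, 0, 2, 3): 17 + 25 + 30 + 21 = 93
σ = (1, 0, 3, 2): 17 + 25 + 17 + 27 = 86
σ = (1, 2, 0, 3): 17 + 9 + 24 + 21 = 71
σ = (1, 2, 3, 0): 17 + 9 + 17 + 29 = 72
σ = (1, 3, 0, 2): 17 + 25 + 24 + 27 = 93
σ = (1, 3, 2, 0): 17 + 25 + 30 + 29 = 101
σ = (2, 0, 1, 3): 16 + 25 + (-6) + 21 = 56
σ = (2, 0, 3, 1): 16 + 25 + 17 + (-2) = 56
σ = (2, 1, 0, 3): 16 + 15 + 24 + 21 = 76
σ = (2, 1, 3, 0): 16 + 15 + 17 + 29 = 77
σ = (2, 3, 0, 1): 16 + 25 + 24 + (-2) = 63
σ = (2, 3, 1, 0): 16 + 25 + (-6) + 29 = 64
σ = (3, 0, 1, 2): 3 + 25 + (-6) + 27 = 49
σ = (3, 0, 2, 1): 3 + 25 + 30 + (-2) = 56
σ = (3, 1, 0, 2): 3 + 15 + 24 + 27 = 69
σ = (3, 1, 2, 0): 3 + 15 + 30 + 29 = 77
σ = (3, 2, 0, 1): 3 + 9 + 24 + (-2) = 34
σ = (3, 2, 1, 0): 3 + 9 + (-6) + 29 = 35
Optimal value attained by: σ = (3, 2, 0, 1).
Answer: det⊕(M) = 34; verdict: NONSINGULAR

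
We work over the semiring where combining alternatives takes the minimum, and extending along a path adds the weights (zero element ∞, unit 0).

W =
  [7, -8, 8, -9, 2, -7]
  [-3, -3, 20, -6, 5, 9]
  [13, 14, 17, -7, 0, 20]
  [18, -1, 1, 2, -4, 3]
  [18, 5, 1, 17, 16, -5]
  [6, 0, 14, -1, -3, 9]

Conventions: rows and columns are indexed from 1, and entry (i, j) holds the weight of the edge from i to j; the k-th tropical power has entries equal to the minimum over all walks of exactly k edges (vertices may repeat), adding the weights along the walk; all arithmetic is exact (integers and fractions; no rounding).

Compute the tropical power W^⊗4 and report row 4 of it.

W^⊗2:
  [-11, -11, -8, -14, -13, -6]
  [-6, -11, -5, -12, -10, -10]
  [11, -8, -6, -5, -11, -5]
  [-4, -4, -3, -7, -2, -9]
  [1, -5, 9, -6, -8, 4]
  [-3, -3, -2, -6, -5, -8]
W^⊗3:
  [-14, -19, -13, -20, -18, -18]
  [-14, -14, -11, -17, -16, -15]
  [-11, -11, -10, -14, -9, -16]
  [-7, -12, -6, -13, -12, -11]
  [-8, -8, -7, -11, -10, -13]
  [-6, -11, -5, -12, -11, -10]
W^⊗4:
  [-22, -22, -19, -25, -24, -23]
  [-17, -22, -16, -23, -21, -21]
  [-14, -19, -13, -20, -19, -18]
  [-15, -15, -12, -18, -17, -17]
  [-11, -16, -10, -17, -16, -15]
  [-14, -14, -11, -17, -16, -16]
Answer: row 4 of W^⊗4 = [-15, -15, -12, -18, -17, -17]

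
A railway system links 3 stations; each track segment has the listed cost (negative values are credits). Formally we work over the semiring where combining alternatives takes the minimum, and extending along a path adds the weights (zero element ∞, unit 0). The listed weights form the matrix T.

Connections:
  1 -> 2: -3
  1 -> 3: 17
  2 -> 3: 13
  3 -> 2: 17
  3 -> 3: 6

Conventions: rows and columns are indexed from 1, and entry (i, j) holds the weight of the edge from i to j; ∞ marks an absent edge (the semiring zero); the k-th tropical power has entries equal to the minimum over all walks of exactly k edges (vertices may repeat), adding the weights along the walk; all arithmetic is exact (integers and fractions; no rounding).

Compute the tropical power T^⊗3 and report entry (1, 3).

T^⊗2:
  [∞, 34, 10]
  [∞, 30, 19]
  [∞, 23, 12]
T^⊗3:
  [∞, 27, 16]
  [∞, 36, 25]
  [∞, 29, 18]
Key observation: the optimum is the walk 1->2->3->3, with weight (-3) + 13 + 6 = 16.
Optimal value attained by: walk 1->2->3->3.
Answer: (T^⊗3)[1][3] = 16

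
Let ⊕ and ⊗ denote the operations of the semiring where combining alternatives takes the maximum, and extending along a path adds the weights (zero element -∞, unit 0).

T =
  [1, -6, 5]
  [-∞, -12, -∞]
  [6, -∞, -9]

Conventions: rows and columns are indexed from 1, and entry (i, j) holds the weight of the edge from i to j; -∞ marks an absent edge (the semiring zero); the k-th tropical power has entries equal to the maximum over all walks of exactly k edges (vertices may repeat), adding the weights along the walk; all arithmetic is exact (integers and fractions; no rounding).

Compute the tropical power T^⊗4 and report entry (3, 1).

T^⊗2:
  [11, -5, 6]
  [-∞, -24, -∞]
  [7, 0, 11]
T^⊗3:
  [12, 5, 16]
  [-∞, -36, -∞]
  [17, 1, 12]
T^⊗4:
  [22, 6, 17]
  [-∞, -48, -∞]
  [18, 11, 22]
Key observation: the optimum is the walk 3->1->1->3->1, with weight 6 + 1 + 5 + 6 = 18.
Optimal value attained by: walk 3->1->1->3->1.
Answer: (T^⊗4)[3][1] = 18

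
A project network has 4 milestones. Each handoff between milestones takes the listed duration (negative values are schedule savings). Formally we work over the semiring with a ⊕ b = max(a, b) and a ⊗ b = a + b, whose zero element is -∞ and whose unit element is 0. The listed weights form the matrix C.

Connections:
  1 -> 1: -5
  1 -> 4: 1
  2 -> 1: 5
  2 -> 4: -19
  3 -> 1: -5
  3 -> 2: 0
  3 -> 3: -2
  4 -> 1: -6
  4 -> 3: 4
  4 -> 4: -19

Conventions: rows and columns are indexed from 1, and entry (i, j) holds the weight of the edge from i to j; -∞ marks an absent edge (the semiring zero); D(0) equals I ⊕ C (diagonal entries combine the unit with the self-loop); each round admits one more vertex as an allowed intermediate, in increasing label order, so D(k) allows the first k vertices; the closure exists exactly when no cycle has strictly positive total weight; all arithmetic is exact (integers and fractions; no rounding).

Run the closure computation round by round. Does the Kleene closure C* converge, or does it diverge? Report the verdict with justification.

D(0):
  [0, -∞, -∞, 1]
  [5, 0, -∞, -19]
  [-5, 0, 0, -∞]
  [-6, -∞, 4, 0]
D(1):
  [0, -∞, -∞, 1]
  [5, 0, -∞, 6]
  [-5, 0, 0, -4]
  [-6, -∞, 4, 0]
D(2):
  [0, -∞, -∞, 1]
  [5, 0, -∞, 6]
  [5, 0, 0, 6]
  [-6, -∞, 4, 0]
Detection: at round 3, diagonal entry (4, 4) turns strictly positive.
Key observation: the cycle 4->3->2->1->4 has total weight 4 + 0 + 5 + 1, which is strictly positive.
Answer: DIVERGES — positive cycle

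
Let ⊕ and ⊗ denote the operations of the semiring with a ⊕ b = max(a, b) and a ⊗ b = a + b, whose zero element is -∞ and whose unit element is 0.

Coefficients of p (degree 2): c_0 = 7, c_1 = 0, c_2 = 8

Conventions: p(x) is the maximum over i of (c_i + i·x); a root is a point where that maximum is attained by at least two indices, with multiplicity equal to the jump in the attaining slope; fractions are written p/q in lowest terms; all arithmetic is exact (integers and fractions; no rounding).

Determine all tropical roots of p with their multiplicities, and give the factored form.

hull edge (i=0, c=7) to (i=2, c=8): slope 1/2, span 2
Factored form: p(x) = 8 ⊗ (x ⊕ (-1/2)) ⊗ (x ⊕ (-1/2))
Answer: roots = -1/2 (mult 2)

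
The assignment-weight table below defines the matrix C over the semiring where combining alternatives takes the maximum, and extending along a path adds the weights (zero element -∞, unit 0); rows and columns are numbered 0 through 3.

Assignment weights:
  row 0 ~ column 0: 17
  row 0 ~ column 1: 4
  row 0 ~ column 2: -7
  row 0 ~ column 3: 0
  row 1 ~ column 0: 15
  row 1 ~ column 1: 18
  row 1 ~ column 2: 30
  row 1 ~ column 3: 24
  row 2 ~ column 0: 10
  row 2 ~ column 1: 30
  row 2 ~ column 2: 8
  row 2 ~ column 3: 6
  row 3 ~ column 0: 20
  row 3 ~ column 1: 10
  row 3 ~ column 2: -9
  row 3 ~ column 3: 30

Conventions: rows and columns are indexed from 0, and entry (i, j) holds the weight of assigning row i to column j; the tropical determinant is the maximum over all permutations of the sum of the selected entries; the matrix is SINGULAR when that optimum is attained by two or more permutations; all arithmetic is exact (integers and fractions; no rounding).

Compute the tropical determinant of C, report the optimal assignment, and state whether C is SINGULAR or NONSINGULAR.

σ = (0, 1, 2, 3): 17 + 18 + 8 + 30 = 73
σ = (0, 1, 3, 2): 17 + 18 + 6 + (-9) = 32
σ = (0, 2, 1, 3): 17 + 30 + 30 + 30 = 107
σ = (0, 2, 3, 1): 17 + 30 + 6 + 10 = 63
σ = (0, 3, 1, 2): 17 + 24 + 30 + (-9) = 62
σ = (0, 3, 2, 1): 17 + 24 + 8 + 10 = 59
σ = (1, 0, 2, 3): 4 + 15 + 8 + 30 = 57
σ = (1, 0, 3, 2): 4 + 15 + 6 + (-9) = 16
σ = (1, 2, 0, 3): 4 + 30 + 10 + 30 = 74
σ = (1, 2, 3, 0): 4 + 30 + 6 + 20 = 60
σ = (1, 3, 0, 2): 4 + 24 + 10 + (-9) = 29
σ = (1, 3, 2, 0): 4 + 24 + 8 + 20 = 56
σ = (2, 0, 1, 3): (-7) + 15 + 30 + 30 = 68
σ = (2, 0, 3, 1): (-7) + 15 + 6 + 10 = 24
σ = (2, 1, 0, 3): (-7) + 18 + 10 + 30 = 51
σ = (2, 1, 3, 0): (-7) + 18 + 6 + 20 = 37
σ = (2, 3, 0, 1): (-7) + 24 + 10 + 10 = 37
σ = (2, 3, 1, 0): (-7) + 24 + 30 + 20 = 67
σ = (3, 0, 1, 2): 0 + 15 + 30 + (-9) = 36
σ = (3, 0, 2, 1): 0 + 15 + 8 + 10 = 33
σ = (3, 1, 0, 2): 0 + 18 + 10 + (-9) = 19
σ = (3, 1, 2, 0): 0 + 18 + 8 + 20 = 46
σ = (3, 2, 0, 1): 0 + 30 + 10 + 10 = 50
σ = (3, 2, 1, 0): 0 + 30 + 30 + 20 = 80
Optimal value attained by: σ = (0, 2, 1, 3).
Answer: det⊕(C) = 107; verdict: NONSINGULAR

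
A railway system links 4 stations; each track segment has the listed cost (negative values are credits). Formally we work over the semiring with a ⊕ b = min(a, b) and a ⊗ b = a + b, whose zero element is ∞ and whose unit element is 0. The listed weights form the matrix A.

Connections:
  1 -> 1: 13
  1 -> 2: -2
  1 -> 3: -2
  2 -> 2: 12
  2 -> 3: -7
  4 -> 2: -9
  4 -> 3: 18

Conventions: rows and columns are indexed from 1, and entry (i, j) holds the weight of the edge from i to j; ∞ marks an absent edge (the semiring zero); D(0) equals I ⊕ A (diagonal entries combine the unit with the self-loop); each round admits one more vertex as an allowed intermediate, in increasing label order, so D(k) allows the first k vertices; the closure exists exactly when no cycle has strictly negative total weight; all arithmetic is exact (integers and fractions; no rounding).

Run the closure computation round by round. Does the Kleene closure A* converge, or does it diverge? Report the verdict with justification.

D(0):
  [0, -2, -2, ∞]
  [∞, 0, -7, ∞]
  [∞, ∞, 0, ∞]
  [∞, -9, 18, 0]
D(1):
  [0, -2, -2, ∞]
  [∞, 0, -7, ∞]
  [∞, ∞, 0, ∞]
  [∞, -9, 18, 0]
D(2):
  [0, -2, -9, ∞]
  [∞, 0, -7, ∞]
  [∞, ∞, 0, ∞]
  [∞, -9, -16, 0]
D(3):
  [0, -2, -9, ∞]
  [∞, 0, -7, ∞]
  [∞, ∞, 0, ∞]
  [∞, -9, -16, 0]
D(4):
  [0, -2, -9, ∞]
  [∞, 0, -7, ∞]
  [∞, ∞, 0, ∞]
  [∞, -9, -16, 0]
Key observation: every diagonal entry stays at the unit through all rounds, so no improving cycle exists.
Answer: CONVERGES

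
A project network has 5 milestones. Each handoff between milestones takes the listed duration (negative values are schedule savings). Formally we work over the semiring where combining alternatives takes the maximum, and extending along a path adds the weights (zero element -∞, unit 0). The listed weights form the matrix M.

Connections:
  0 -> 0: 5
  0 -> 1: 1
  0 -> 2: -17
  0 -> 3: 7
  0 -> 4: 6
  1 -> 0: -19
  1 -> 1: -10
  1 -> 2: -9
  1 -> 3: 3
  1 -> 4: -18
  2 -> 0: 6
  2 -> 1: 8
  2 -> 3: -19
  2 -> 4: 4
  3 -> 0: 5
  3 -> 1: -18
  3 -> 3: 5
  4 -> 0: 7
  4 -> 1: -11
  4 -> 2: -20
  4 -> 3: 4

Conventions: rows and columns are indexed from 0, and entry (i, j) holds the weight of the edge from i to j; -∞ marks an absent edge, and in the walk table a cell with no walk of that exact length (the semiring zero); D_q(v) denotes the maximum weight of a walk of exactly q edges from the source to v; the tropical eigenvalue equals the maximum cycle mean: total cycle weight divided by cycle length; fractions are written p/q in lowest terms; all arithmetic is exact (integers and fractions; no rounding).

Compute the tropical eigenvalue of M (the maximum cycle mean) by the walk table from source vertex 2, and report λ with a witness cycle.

q=0: [-∞, -∞, 0, -∞, -∞]
q=1: [6, 8, -∞, -19, 4]
q=2: [11, 7, -1, 13, 12]
q=3: [19, 12, -2, 18, 17]
q=4: [24, 20, 3, 26, 25]
q=5: [32, 25, 11, 31, 30]
Optimal cycle mean attained by: cycle 0->4->0, total 6 + 7, length 2.
Answer: λ = 13/2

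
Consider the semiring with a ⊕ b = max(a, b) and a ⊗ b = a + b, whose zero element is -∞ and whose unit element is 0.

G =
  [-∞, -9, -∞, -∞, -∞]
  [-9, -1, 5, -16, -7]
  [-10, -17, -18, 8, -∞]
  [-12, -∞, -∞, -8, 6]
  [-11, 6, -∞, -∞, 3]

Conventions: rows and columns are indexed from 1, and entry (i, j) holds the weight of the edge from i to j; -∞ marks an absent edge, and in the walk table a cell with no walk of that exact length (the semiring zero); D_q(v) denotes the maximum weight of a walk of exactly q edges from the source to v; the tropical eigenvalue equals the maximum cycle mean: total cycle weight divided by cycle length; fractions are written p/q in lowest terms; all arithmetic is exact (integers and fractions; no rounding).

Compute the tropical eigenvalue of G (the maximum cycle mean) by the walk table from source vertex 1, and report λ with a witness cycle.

q=0: [0, -∞, -∞, -∞, -∞]
q=1: [-∞, -9, -∞, -∞, -∞]
q=2: [-18, -10, -4, -25, -16]
q=3: [-14, -10, -5, 4, -13]
q=4: [-8, -7, -5, 3, 10]
q=5: [-1, 16, -2, 3, 13]
Optimal cycle mean attained by: cycle 2->3->4->5->2, total 5 + 8 + 6 + 6, length 4.
Answer: λ = 25/4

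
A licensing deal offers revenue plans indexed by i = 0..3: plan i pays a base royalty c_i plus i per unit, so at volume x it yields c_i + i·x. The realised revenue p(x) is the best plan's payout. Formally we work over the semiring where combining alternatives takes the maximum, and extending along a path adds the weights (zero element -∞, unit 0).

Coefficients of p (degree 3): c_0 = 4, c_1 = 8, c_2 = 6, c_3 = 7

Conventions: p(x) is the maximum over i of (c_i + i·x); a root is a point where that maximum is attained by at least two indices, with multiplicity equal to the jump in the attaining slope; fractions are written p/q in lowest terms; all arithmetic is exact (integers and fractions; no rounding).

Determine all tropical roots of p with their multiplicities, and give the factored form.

hull edge (i=0, c=4) to (i=1, c=8): slope 4, span 1
hull edge (i=1, c=8) to (i=3, c=7): slope -1/2, span 2
Factored form: p(x) = 7 ⊗ (x ⊕ (-4)) ⊗ (x ⊕ 1/2) ⊗ (x ⊕ 1/2)
Answer: roots = -4 (mult 1), 1/2 (mult 2)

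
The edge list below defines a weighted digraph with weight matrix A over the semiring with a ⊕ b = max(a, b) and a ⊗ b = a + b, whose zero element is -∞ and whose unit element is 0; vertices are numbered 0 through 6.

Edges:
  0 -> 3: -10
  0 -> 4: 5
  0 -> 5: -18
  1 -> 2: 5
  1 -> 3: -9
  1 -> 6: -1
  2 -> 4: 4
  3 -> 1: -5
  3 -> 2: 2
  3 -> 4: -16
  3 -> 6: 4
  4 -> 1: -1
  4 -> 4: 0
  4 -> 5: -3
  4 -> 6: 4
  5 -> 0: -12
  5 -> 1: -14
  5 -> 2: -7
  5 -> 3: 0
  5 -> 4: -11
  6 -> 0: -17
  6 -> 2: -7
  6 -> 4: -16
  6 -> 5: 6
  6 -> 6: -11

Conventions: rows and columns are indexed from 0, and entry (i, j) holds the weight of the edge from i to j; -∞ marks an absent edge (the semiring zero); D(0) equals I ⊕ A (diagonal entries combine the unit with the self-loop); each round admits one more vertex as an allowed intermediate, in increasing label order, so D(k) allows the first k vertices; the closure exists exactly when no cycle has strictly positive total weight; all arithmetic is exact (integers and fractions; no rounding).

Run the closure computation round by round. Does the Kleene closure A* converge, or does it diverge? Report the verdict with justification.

D(0):
  [0, -∞, -∞, -10, 5, -18, -∞]
  [-∞, 0, 5, -9, -∞, -∞, -1]
  [-∞, -∞, 0, -∞, 4, -∞, -∞]
  [-∞, -5, 2, 0, -16, -∞, 4]
  [-∞, -1, -∞, -∞, 0, -3, 4]
  [-12, -14, -7, 0, -11, 0, -∞]
  [-17, -∞, -7, -∞, -16, 6, 0]
D(1):
  [0, -∞, -∞, -10, 5, -18, -∞]
  [-∞, 0, 5, -9, -∞, -∞, -1]
  [-∞, -∞, 0, -∞, 4, -∞, -∞]
  [-∞, -5, 2, 0, -16, -∞, 4]
  [-∞, -1, -∞, -∞, 0, -3, 4]
  [-12, -14, -7, 0, -7, 0, -∞]
  [-17, -∞, -7, -27, -12, 6, 0]
D(2):
  [0, -∞, -∞, -10, 5, -18, -∞]
  [-∞, 0, 5, -9, -∞, -∞, -1]
  [-∞, -∞, 0, -∞, 4, -∞, -∞]
  [-∞, -5, 2, 0, -16, -∞, 4]
  [-∞, -1, 4, -10, 0, -3, 4]
  [-12, -14, -7, 0, -7, 0, -15]
  [-17, -∞, -7, -27, -12, 6, 0]
Detection: at round 3, diagonal entry (4, 4) turns strictly positive.
Key observation: the cycle 4->1->2->4 has total weight (-1) + 5 + 4, which is strictly positive.
Answer: DIVERGES — positive cycle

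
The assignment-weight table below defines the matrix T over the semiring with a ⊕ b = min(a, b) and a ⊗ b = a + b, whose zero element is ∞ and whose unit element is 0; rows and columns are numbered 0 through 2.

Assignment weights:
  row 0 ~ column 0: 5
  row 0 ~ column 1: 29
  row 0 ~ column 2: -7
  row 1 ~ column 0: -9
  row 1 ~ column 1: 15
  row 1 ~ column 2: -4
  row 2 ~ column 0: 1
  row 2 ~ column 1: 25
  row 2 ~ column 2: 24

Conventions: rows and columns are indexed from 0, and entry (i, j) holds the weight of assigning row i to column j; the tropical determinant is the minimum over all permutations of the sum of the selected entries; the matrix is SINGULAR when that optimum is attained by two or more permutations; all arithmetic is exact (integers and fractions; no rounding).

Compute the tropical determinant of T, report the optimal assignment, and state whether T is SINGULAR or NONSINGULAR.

σ = (0, 1, 2): 5 + 15 + 24 = 44
σ = (0, 2, 1): 5 + (-4) + 25 = 26
σ = (1, 0, 2): 29 + (-9) + 24 = 44
σ = (1, 2, 0): 29 + (-4) + 1 = 26
σ = (2, 0, 1): (-7) + (-9) + 25 = 9
σ = (2, 1, 0): (-7) + 15 + 1 = 9
Optimal value attained by: σ = (2, 0, 1).
Answer: det⊕(T) = 9; verdict: SINGULAR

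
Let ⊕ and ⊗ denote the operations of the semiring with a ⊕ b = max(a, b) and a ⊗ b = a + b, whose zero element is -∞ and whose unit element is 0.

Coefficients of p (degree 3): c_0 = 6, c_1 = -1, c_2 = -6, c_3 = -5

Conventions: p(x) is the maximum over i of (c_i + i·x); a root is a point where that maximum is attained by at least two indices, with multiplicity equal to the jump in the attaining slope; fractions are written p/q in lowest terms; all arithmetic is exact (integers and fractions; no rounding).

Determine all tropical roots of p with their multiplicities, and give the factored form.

hull edge (i=0, c=6) to (i=3, c=-5): slope -11/3, span 3
Factored form: p(x) = -5 ⊗ (x ⊕ 11/3) ⊗ (x ⊕ 11/3) ⊗ (x ⊕ 11/3)
Answer: roots = 11/3 (mult 3)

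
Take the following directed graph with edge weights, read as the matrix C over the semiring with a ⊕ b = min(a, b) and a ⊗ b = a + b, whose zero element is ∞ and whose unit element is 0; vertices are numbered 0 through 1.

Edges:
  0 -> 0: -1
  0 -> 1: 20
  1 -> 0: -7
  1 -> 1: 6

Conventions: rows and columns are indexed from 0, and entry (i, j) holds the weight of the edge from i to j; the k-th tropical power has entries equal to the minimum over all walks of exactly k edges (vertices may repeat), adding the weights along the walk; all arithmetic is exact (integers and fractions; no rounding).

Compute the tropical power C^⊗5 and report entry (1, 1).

C^⊗2:
  [-2, 19]
  [-8, 12]
C^⊗3:
  [-3, 18]
  [-9, 12]
C^⊗4:
  [-4, 17]
  [-10, 11]
C^⊗5:
  [-5, 16]
  [-11, 10]
Key observation: the optimum is the walk 1->0->0->0->0->1, with weight (-7) + (-1) + (-1) + (-1) + 20 = 10.
Optimal value attained by: walk 1->0->0->0->0->1.
Answer: (C^⊗5)[1][1] = 10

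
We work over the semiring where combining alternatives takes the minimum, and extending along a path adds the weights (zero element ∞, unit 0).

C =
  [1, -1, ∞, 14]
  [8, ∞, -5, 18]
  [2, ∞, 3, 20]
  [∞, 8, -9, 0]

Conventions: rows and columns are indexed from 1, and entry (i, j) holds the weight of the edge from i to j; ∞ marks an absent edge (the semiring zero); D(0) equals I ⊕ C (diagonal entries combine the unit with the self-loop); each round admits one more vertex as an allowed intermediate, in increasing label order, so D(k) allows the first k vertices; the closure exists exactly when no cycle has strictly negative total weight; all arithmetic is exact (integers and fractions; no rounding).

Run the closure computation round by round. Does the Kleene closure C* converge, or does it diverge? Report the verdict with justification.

D(0):
  [0, -1, ∞, 14]
  [8, 0, -5, 18]
  [2, ∞, 0, 20]
  [∞, 8, -9, 0]
D(1):
  [0, -1, ∞, 14]
  [8, 0, -5, 18]
  [2, 1, 0, 16]
  [∞, 8, -9, 0]
Detection: at round 2, diagonal entry (3, 3) turns strictly negative.
Key observation: the cycle 3->1->2->3 has total weight 2 + (-1) + (-5), which is strictly negative.
Answer: DIVERGES — negative cycle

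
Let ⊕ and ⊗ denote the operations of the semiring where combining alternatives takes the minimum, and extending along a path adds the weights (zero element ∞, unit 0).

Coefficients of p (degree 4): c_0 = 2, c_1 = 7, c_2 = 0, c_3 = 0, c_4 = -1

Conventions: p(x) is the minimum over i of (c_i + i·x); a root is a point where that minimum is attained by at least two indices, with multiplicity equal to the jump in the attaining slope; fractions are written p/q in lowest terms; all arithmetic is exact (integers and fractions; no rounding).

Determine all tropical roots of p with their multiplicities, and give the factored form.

hull edge (i=0, c=2) to (i=2, c=0): slope -1, span 2
hull edge (i=2, c=0) to (i=4, c=-1): slope -1/2, span 2
Factored form: p(x) = -1 ⊗ (x ⊕ 1/2) ⊗ (x ⊕ 1/2) ⊗ (x ⊕ 1) ⊗ (x ⊕ 1)
Answer: roots = 1/2 (mult 2), 1 (mult 2)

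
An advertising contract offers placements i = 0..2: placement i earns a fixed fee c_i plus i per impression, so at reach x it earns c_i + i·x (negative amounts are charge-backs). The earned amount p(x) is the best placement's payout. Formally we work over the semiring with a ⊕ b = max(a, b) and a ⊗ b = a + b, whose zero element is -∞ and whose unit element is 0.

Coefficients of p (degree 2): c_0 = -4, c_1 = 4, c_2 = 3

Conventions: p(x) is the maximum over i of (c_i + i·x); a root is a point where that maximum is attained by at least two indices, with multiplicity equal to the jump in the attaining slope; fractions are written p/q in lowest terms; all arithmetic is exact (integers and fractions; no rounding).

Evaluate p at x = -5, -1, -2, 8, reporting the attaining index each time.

p(-5) = max(-4+0·(-5)=-4, 4+1·(-5)=-1, 3+2·(-5)=-7) = -1 (attained by i=1)
p(-1) = max(-4+0·(-1)=-4, 4+1·(-1)=3, 3+2·(-1)=1) = 3 (attained by i=1)
p(-2) = max(-4+0·(-2)=-4, 4+1·(-2)=2, 3+2·(-2)=-1) = 2 (attained by i=1)
p(8) = max(-4+0·8=-4, 4+1·8=12, 3+2·8=19) = 19 (attained by i=2)
Answer: p(-5) = -1; p(-1) = 3; p(-2) = 2; p(8) = 19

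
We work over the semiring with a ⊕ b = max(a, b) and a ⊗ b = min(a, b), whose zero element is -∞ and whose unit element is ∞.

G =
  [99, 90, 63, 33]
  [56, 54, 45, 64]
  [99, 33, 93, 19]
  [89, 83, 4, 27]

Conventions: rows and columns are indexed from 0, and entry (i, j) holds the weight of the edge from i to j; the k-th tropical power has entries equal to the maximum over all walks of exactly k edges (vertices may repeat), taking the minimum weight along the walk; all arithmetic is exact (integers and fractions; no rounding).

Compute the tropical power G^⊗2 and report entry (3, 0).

G^⊗2:
  [99, 90, 63, 64]
  [64, 64, 56, 54]
  [99, 90, 93, 33]
  [89, 89, 63, 64]
Key observation: the optimum is the walk 3->0->0, with weight 89 min 99 = 89.
Optimal value attained by: walk 3->0->0.
Answer: (G^⊗2)[3][0] = 89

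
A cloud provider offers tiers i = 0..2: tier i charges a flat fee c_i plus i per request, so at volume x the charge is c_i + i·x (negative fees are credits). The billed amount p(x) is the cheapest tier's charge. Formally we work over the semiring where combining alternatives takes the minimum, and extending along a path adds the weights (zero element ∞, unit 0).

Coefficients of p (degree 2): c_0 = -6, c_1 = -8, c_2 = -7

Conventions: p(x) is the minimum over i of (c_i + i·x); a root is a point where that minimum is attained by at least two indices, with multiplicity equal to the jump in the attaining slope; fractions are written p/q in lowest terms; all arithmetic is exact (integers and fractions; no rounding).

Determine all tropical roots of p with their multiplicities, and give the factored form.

hull edge (i=0, c=-6) to (i=1, c=-8): slope -2, span 1
hull edge (i=1, c=-8) to (i=2, c=-7): slope 1, span 1
Factored form: p(x) = -7 ⊗ (x ⊕ (-1)) ⊗ (x ⊕ 2)
Answer: roots = -1 (mult 1), 2 (mult 1)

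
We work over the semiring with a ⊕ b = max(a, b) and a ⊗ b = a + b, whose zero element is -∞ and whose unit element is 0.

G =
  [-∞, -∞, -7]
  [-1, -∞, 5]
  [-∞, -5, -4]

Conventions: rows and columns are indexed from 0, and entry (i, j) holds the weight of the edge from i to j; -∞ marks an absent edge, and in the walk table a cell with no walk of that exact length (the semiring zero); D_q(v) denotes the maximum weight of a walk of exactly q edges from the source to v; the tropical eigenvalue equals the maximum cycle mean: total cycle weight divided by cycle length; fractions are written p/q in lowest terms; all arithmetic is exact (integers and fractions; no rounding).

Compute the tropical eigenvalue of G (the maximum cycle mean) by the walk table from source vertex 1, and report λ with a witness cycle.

q=0: [-∞, 0, -∞]
q=1: [-1, -∞, 5]
q=2: [-∞, 0, 1]
q=3: [-1, -4, 5]
Optimal cycle mean attained by: cycle 1->2->1, total 5 + (-5), length 2.
Answer: λ = 0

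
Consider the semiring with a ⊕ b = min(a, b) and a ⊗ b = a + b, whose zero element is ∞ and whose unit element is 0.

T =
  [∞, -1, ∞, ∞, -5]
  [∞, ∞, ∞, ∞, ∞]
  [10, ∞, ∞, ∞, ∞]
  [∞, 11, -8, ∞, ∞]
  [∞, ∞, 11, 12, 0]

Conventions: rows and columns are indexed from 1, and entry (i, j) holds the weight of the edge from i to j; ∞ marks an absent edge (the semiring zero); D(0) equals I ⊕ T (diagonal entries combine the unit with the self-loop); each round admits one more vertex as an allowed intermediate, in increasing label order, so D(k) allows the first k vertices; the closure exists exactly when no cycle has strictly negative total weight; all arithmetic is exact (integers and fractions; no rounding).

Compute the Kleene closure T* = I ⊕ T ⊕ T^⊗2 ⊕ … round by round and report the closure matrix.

D(0):
  [0, -1, ∞, ∞, -5]
  [∞, 0, ∞, ∞, ∞]
  [10, ∞, 0, ∞, ∞]
  [∞, 11, -8, 0, ∞]
  [∞, ∞, 11, 12, 0]
D(1):
  [0, -1, ∞, ∞, -5]
  [∞, 0, ∞, ∞, ∞]
  [10, 9, 0, ∞, 5]
  [∞, 11, -8, 0, ∞]
  [∞, ∞, 11, 12, 0]
D(2):
  [0, -1, ∞, ∞, -5]
  [∞, 0, ∞, ∞, ∞]
  [10, 9, 0, ∞, 5]
  [∞, 11, -8, 0, ∞]
  [∞, ∞, 11, 12, 0]
D(3):
  [0, -1, ∞, ∞, -5]
  [∞, 0, ∞, ∞, ∞]
  [10, 9, 0, ∞, 5]
  [2, 1, -8, 0, -3]
  [21, 20, 11, 12, 0]
D(4):
  [0, -1, ∞, ∞, -5]
  [∞, 0, ∞, ∞, ∞]
  [10, 9, 0, ∞, 5]
  [2, 1, -8, 0, -3]
  [14, 13, 4, 12, 0]
D(5):
  [0, -1, -1, 7, -5]
  [∞, 0, ∞, ∞, ∞]
  [10, 9, 0, 17, 5]
  [2, 1, -8, 0, -3]
  [14, 13, 4, 12, 0]
Answer: T* = [[0, -1, -1, 7, -5], [∞, 0, ∞, ∞, ∞], [10, 9, 0, 17, 5], [2, 1, -8, 0, -3], [14, 13, 4, 12, 0]]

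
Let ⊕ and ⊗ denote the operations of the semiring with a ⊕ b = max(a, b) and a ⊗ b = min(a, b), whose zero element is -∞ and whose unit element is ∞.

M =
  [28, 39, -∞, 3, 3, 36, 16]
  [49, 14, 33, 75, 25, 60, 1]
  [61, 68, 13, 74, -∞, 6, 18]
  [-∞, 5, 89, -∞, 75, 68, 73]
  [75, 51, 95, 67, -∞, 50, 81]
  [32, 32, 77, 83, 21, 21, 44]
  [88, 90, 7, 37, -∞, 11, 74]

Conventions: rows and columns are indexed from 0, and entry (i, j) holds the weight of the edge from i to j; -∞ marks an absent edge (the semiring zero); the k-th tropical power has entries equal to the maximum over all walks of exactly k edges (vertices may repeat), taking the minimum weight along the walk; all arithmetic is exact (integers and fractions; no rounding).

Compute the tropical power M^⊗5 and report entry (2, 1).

M^⊗2:
  [39, 32, 36, 39, 25, 39, 36]
  [33, 39, 75, 60, 75, 68, 73]
  [49, 39, 74, 68, 74, 68, 73]
  [75, 73, 75, 74, 21, 50, 75]
  [81, 81, 67, 74, 67, 67, 74]
  [61, 68, 83, 74, 75, 68, 73]
  [74, 74, 37, 75, 37, 60, 74]
M^⊗3:
  [36, 39, 39, 39, 39, 39, 39]
  [75, 73, 75, 74, 60, 60, 75]
  [74, 73, 74, 74, 68, 68, 74]
  [75, 75, 74, 74, 74, 68, 74]
  [74, 74, 74, 75, 74, 68, 74]
  [75, 73, 75, 74, 74, 68, 75]
  [74, 74, 75, 74, 75, 68, 74]
M^⊗4:
  [39, 39, 39, 39, 39, 39, 39]
  [75, 75, 74, 74, 74, 68, 74]
  [74, 74, 74, 74, 74, 68, 74]
  [74, 74, 74, 75, 74, 68, 74]
  [74, 74, 75, 74, 75, 68, 74]
  [75, 75, 74, 74, 74, 68, 74]
  [75, 74, 75, 74, 74, 68, 75]
M^⊗5:
  [39, 39, 39, 39, 39, 39, 39]
  [74, 74, 74, 75, 74, 68, 74]
  [74, 74, 74, 74, 74, 68, 74]
  [74, 74, 75, 74, 75, 68, 74]
  [75, 74, 75, 74, 74, 68, 75]
  [74, 74, 74, 75, 74, 68, 74]
  [75, 75, 74, 74, 74, 68, 74]
Key observation: the optimum is the walk 2->3->4->6->6->1, with weight 74 min 75 min 81 min 74 min 90 = 74.
Optimal value attained by: walk 2->3->4->6->6->1.
Answer: (M^⊗5)[2][1] = 74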